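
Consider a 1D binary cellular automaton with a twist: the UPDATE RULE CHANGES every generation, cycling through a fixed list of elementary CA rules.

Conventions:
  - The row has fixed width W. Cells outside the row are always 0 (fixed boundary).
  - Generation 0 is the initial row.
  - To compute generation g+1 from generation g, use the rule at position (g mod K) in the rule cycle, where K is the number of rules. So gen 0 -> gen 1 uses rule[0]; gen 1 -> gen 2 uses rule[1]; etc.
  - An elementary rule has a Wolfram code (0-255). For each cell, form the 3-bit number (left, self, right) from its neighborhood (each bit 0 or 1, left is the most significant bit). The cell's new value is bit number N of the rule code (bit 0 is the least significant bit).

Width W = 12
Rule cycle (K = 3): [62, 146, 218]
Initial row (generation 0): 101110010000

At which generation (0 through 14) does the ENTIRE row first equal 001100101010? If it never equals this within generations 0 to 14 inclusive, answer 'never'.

Answer: 11

Derivation:
Gen 0: 101110010000
Gen 1 (rule 62): 111001111000
Gen 2 (rule 146): 010110110100
Gen 3 (rule 218): 100110110010
Gen 4 (rule 62): 111101101111
Gen 5 (rule 146): 011000000110
Gen 6 (rule 218): 111100001111
Gen 7 (rule 62): 100010011000
Gen 8 (rule 146): 010101100100
Gen 9 (rule 218): 100001111010
Gen 10 (rule 62): 110011000111
Gen 11 (rule 146): 001100101010
Gen 12 (rule 218): 011111000001
Gen 13 (rule 62): 110000100011
Gen 14 (rule 146): 001001010100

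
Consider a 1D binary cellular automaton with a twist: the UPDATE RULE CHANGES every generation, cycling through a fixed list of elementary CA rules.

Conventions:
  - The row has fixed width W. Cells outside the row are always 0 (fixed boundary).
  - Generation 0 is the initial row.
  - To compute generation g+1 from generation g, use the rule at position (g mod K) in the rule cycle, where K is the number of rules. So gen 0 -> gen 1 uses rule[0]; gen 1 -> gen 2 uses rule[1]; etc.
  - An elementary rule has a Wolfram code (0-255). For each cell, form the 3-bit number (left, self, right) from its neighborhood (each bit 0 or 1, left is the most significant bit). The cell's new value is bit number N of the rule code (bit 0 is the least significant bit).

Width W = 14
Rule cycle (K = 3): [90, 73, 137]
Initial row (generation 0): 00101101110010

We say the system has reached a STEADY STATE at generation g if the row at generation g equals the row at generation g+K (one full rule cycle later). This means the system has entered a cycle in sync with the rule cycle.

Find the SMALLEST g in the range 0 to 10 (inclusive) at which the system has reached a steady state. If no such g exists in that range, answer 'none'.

Answer: none

Derivation:
Gen 0: 00101101110010
Gen 1 (rule 90): 01001101011101
Gen 2 (rule 73): 00001100010100
Gen 3 (rule 137): 11101001000001
Gen 4 (rule 90): 10100110100010
Gen 5 (rule 73): 00000110001000
Gen 6 (rule 137): 11110100100011
Gen 7 (rule 90): 10010011010111
Gen 8 (rule 73): 00000011000101
Gen 9 (rule 137): 11111010010000
Gen 10 (rule 90): 10001001101000
Gen 11 (rule 73): 00100001100011
Gen 12 (rule 137): 10001101001010
Gen 13 (rule 90): 01011100110001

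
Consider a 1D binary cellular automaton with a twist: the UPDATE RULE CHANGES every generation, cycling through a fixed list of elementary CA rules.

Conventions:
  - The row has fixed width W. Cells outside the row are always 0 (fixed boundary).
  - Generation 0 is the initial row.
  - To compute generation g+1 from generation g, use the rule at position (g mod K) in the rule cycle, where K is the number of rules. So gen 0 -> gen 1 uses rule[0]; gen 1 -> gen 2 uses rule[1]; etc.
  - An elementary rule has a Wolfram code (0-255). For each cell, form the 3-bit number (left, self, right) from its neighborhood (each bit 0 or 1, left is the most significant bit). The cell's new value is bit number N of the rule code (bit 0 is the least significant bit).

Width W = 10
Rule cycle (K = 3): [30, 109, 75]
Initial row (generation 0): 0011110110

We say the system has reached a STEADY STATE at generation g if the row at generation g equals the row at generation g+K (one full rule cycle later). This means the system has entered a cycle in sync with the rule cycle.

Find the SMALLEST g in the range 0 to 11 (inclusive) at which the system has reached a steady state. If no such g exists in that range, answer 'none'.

Gen 0: 0011110110
Gen 1 (rule 30): 0110000101
Gen 2 (rule 109): 0110110111
Gen 3 (rule 75): 1110110101
Gen 4 (rule 30): 1000100101
Gen 5 (rule 109): 1010100111
Gen 6 (rule 75): 0000001101
Gen 7 (rule 30): 0000011001
Gen 8 (rule 109): 1111011001
Gen 9 (rule 75): 1001011010
Gen 10 (rule 30): 1111010011
Gen 11 (rule 109): 1001110011
Gen 12 (rule 75): 0011010111
Gen 13 (rule 30): 0110010100
Gen 14 (rule 109): 0110011101

Answer: none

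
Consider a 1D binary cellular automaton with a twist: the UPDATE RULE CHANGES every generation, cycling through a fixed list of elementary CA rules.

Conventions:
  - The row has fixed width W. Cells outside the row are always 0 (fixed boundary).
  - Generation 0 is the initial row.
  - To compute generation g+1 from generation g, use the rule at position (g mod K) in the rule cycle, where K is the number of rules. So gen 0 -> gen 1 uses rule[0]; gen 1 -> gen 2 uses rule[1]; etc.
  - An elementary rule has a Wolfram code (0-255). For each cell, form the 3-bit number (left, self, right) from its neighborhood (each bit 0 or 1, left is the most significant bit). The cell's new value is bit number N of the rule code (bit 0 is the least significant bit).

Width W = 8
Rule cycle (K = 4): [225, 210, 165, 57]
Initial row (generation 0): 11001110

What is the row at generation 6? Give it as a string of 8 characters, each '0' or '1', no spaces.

Answer: 01011110

Derivation:
Gen 0: 11001110
Gen 1 (rule 225): 01000110
Gen 2 (rule 210): 10101011
Gen 3 (rule 165): 11111100
Gen 4 (rule 57): 10000011
Gen 5 (rule 225): 00111001
Gen 6 (rule 210): 01011110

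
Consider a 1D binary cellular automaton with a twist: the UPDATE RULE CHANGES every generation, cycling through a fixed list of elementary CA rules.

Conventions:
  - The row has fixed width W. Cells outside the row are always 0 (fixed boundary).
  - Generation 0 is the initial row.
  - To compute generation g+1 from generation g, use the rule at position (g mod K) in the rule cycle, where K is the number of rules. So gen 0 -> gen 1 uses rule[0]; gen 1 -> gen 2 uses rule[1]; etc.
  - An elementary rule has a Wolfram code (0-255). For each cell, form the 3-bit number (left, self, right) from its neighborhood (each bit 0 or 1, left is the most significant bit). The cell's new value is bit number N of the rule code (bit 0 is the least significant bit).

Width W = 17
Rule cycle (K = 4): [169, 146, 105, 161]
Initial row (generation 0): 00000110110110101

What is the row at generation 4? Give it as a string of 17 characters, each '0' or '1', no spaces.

Gen 0: 00000110110110101
Gen 1 (rule 169): 11110101101101010
Gen 2 (rule 146): 01100000000000001
Gen 3 (rule 105): 01101111111111100
Gen 4 (rule 161): 00010111111111001

Answer: 00010111111111001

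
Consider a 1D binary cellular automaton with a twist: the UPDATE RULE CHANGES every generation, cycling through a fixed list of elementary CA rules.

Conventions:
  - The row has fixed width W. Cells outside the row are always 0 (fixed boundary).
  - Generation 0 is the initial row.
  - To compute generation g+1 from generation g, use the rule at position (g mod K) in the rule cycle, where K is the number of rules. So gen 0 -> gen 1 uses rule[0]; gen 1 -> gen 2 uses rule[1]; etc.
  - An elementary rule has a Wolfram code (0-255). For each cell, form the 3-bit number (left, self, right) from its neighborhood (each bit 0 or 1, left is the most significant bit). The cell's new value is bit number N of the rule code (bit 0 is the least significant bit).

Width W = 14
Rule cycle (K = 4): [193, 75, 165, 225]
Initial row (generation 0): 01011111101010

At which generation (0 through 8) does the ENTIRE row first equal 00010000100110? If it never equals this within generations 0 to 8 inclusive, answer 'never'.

Answer: never

Derivation:
Gen 0: 01011111101010
Gen 1 (rule 193): 00001111100000
Gen 2 (rule 75): 11111000101111
Gen 3 (rule 165): 01110010110110
Gen 4 (rule 225): 00110001011010
Gen 5 (rule 193): 10010100001000
Gen 6 (rule 75): 00100001110011
Gen 7 (rule 165): 10101100100000
Gen 8 (rule 225): 01010100001111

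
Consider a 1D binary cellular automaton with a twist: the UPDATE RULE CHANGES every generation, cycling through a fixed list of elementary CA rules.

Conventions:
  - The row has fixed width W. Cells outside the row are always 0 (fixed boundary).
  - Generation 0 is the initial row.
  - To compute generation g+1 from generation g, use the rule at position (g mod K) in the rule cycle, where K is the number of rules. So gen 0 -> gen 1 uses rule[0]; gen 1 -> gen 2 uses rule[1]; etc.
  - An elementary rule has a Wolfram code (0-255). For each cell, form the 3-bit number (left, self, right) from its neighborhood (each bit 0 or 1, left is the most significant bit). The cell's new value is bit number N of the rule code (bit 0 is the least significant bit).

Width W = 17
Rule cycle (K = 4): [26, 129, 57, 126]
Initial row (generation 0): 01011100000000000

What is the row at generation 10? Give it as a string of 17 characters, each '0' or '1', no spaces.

Gen 0: 01011100000000000
Gen 1 (rule 26): 10010010000000000
Gen 2 (rule 129): 00000000111111111
Gen 3 (rule 57): 11111110100000000
Gen 4 (rule 126): 10000011110000000
Gen 5 (rule 26): 01000110001000000
Gen 6 (rule 129): 00010000100011111
Gen 7 (rule 57): 11001110011010000
Gen 8 (rule 126): 11111011111111000
Gen 9 (rule 26): 10000010000000100
Gen 10 (rule 129): 00111000111110001

Answer: 00111000111110001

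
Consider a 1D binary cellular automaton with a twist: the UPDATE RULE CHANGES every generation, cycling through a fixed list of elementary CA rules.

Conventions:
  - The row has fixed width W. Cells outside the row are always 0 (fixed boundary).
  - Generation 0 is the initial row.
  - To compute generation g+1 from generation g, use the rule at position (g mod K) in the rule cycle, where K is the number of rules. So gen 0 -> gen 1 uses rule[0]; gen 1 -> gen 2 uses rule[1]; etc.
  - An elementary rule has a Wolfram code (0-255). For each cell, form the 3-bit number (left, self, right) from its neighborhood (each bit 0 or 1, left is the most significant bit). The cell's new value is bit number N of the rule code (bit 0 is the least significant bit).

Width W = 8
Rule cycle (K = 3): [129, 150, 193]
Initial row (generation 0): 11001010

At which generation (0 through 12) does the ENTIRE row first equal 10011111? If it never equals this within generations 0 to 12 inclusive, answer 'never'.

Gen 0: 11001010
Gen 1 (rule 129): 00000000
Gen 2 (rule 150): 00000000
Gen 3 (rule 193): 11111111
Gen 4 (rule 129): 01111110
Gen 5 (rule 150): 10111101
Gen 6 (rule 193): 00011100
Gen 7 (rule 129): 11001001
Gen 8 (rule 150): 00111111
Gen 9 (rule 193): 10011111
Gen 10 (rule 129): 00001110
Gen 11 (rule 150): 00010101
Gen 12 (rule 193): 11000000

Answer: 9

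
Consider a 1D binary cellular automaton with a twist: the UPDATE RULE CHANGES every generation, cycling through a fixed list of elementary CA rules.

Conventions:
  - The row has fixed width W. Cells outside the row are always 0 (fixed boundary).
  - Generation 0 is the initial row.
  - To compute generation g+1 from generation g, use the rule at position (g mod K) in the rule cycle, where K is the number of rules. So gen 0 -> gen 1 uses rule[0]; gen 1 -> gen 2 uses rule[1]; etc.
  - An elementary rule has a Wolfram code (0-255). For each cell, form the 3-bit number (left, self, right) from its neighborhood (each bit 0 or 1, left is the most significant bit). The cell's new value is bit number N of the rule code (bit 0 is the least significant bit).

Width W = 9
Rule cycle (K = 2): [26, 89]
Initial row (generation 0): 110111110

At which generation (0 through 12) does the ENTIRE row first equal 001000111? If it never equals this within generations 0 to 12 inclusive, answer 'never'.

Gen 0: 110111110
Gen 1 (rule 26): 100100001
Gen 2 (rule 89): 010011100
Gen 3 (rule 26): 101110010
Gen 4 (rule 89): 001011001
Gen 5 (rule 26): 010010110
Gen 6 (rule 89): 001000111
Gen 7 (rule 26): 010101100
Gen 8 (rule 89): 000001111
Gen 9 (rule 26): 000011000
Gen 10 (rule 89): 111011111
Gen 11 (rule 26): 100010000
Gen 12 (rule 89): 011001111

Answer: 6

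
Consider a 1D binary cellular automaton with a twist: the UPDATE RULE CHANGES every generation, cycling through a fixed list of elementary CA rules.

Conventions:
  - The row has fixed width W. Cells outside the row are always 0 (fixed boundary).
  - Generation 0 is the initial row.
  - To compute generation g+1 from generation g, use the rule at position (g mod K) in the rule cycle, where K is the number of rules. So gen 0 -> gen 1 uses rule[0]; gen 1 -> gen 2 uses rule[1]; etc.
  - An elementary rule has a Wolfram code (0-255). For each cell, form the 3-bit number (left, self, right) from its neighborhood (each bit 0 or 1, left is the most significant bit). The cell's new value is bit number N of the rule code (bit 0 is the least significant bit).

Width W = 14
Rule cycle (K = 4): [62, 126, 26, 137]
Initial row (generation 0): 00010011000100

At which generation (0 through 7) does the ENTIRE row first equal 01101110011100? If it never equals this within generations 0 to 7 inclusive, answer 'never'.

Answer: never

Derivation:
Gen 0: 00010011000100
Gen 1 (rule 62): 00111110101110
Gen 2 (rule 126): 01100011111011
Gen 3 (rule 26): 11010110000010
Gen 4 (rule 137): 10000100111000
Gen 5 (rule 62): 11001111100100
Gen 6 (rule 126): 11111000111110
Gen 7 (rule 26): 10000101100001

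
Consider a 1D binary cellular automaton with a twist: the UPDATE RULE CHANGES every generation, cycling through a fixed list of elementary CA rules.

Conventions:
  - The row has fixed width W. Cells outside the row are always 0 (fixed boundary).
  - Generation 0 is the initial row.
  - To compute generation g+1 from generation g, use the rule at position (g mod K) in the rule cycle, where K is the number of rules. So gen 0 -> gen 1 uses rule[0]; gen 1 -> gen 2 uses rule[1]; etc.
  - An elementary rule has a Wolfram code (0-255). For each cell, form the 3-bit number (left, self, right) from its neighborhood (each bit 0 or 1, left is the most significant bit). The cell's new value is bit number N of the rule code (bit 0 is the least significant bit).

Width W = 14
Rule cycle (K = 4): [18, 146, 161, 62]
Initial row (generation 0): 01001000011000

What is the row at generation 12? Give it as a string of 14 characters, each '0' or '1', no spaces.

Answer: 10000010110010

Derivation:
Gen 0: 01001000011000
Gen 1 (rule 18): 10110100100100
Gen 2 (rule 146): 00000011011010
Gen 3 (rule 161): 11111000100100
Gen 4 (rule 62): 10000101111110
Gen 5 (rule 18): 01001000000001
Gen 6 (rule 146): 10110100000010
Gen 7 (rule 161): 01001001111000
Gen 8 (rule 62): 11111111000100
Gen 9 (rule 18): 00000000101010
Gen 10 (rule 146): 00000001000001
Gen 11 (rule 161): 11111100011100
Gen 12 (rule 62): 10000010110010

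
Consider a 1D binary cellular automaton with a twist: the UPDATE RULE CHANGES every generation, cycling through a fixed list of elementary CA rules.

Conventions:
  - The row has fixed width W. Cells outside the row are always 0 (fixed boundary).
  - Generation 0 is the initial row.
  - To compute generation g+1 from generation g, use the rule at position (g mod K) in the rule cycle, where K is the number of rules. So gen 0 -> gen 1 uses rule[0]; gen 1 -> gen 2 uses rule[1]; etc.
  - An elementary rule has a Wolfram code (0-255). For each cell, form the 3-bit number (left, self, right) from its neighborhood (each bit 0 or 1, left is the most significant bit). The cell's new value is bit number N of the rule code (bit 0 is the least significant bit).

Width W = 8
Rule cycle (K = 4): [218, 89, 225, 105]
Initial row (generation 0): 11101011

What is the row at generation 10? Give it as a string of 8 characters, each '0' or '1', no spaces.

Answer: 01111001

Derivation:
Gen 0: 11101011
Gen 1 (rule 218): 11100011
Gen 2 (rule 89): 10111011
Gen 3 (rule 225): 01011101
Gen 4 (rule 105): 00110110
Gen 5 (rule 218): 01110111
Gen 6 (rule 89): 01010101
Gen 7 (rule 225): 00101010
Gen 8 (rule 105): 10010100
Gen 9 (rule 218): 01100010
Gen 10 (rule 89): 01111001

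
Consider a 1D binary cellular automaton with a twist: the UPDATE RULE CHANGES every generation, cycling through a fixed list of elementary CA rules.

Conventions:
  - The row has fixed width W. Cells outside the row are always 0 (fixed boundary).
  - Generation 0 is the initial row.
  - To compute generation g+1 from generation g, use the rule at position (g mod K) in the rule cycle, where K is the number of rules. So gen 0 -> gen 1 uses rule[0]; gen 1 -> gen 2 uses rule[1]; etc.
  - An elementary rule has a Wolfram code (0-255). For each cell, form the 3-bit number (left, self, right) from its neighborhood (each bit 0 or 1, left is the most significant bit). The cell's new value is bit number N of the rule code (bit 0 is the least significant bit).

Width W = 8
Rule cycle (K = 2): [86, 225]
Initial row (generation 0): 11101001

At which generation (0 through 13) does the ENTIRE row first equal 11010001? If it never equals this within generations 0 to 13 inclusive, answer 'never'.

Gen 0: 11101001
Gen 1 (rule 86): 00101111
Gen 2 (rule 225): 10010111
Gen 3 (rule 86): 11110001
Gen 4 (rule 225): 01110100
Gen 5 (rule 86): 10010110
Gen 6 (rule 225): 00001010
Gen 7 (rule 86): 00011011
Gen 8 (rule 225): 11001101
Gen 9 (rule 86): 01110101
Gen 10 (rule 225): 00111010
Gen 11 (rule 86): 01001011
Gen 12 (rule 225): 00000101
Gen 13 (rule 86): 00001101

Answer: never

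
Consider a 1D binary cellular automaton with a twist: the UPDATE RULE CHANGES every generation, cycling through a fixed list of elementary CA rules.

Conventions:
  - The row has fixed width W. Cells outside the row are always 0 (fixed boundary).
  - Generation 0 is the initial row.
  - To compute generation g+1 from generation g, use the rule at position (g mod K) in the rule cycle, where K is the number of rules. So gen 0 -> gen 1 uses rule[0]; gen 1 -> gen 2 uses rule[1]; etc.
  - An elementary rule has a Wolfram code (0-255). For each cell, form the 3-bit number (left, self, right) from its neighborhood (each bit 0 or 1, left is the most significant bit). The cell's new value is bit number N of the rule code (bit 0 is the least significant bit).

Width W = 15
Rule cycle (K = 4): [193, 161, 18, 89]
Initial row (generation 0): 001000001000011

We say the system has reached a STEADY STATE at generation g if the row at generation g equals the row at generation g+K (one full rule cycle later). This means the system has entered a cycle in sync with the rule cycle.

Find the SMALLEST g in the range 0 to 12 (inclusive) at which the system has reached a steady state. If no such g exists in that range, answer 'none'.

Gen 0: 001000001000011
Gen 1 (rule 193): 100011100011001
Gen 2 (rule 161): 001001001000000
Gen 3 (rule 18): 010110110100000
Gen 4 (rule 89): 000110110011111
Gen 5 (rule 193): 110010010001111
Gen 6 (rule 161): 000000000100110
Gen 7 (rule 18): 000000001011001
Gen 8 (rule 89): 111111100011100
Gen 9 (rule 193): 011111101001101
Gen 10 (rule 161): 001111010000010
Gen 11 (rule 18): 010000001000101
Gen 12 (rule 89): 001111100110000
Gen 13 (rule 193): 100111100010111
Gen 14 (rule 161): 000011001001010
Gen 15 (rule 18): 000100110110001
Gen 16 (rule 89): 110010110111100

Answer: none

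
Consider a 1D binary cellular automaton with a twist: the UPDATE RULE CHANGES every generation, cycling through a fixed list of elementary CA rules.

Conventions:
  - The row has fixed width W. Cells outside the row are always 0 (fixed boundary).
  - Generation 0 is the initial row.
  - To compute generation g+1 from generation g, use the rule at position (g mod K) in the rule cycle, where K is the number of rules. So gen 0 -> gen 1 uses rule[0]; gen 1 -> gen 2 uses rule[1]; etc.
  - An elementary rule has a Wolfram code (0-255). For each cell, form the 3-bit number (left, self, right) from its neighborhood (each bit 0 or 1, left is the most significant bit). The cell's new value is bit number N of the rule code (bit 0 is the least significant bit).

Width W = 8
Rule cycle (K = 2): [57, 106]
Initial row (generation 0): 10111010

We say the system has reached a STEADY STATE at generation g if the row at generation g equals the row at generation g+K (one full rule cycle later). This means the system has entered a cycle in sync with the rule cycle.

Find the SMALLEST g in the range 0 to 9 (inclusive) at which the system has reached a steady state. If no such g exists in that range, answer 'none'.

Answer: 3

Derivation:
Gen 0: 10111010
Gen 1 (rule 57): 01100101
Gen 2 (rule 106): 11101010
Gen 3 (rule 57): 10010101
Gen 4 (rule 106): 00101010
Gen 5 (rule 57): 10010101
Gen 6 (rule 106): 00101010
Gen 7 (rule 57): 10010101
Gen 8 (rule 106): 00101010
Gen 9 (rule 57): 10010101
Gen 10 (rule 106): 00101010
Gen 11 (rule 57): 10010101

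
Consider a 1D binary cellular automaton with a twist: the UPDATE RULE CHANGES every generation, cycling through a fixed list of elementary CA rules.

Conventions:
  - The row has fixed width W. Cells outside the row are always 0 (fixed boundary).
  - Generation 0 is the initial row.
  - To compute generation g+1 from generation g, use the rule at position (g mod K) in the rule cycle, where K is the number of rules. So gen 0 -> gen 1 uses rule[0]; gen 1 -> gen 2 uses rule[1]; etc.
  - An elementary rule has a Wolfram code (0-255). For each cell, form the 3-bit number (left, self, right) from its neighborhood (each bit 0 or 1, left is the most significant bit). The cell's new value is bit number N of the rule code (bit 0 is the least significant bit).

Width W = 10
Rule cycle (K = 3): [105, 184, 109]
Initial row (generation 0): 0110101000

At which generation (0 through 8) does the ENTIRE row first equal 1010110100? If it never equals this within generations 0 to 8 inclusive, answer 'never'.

Gen 0: 0110101000
Gen 1 (rule 105): 0111010011
Gen 2 (rule 184): 0110101010
Gen 3 (rule 109): 0111111110
Gen 4 (rule 105): 0100000010
Gen 5 (rule 184): 0010000001
Gen 6 (rule 109): 1010111101
Gen 7 (rule 105): 0101100110
Gen 8 (rule 184): 0011010101

Answer: never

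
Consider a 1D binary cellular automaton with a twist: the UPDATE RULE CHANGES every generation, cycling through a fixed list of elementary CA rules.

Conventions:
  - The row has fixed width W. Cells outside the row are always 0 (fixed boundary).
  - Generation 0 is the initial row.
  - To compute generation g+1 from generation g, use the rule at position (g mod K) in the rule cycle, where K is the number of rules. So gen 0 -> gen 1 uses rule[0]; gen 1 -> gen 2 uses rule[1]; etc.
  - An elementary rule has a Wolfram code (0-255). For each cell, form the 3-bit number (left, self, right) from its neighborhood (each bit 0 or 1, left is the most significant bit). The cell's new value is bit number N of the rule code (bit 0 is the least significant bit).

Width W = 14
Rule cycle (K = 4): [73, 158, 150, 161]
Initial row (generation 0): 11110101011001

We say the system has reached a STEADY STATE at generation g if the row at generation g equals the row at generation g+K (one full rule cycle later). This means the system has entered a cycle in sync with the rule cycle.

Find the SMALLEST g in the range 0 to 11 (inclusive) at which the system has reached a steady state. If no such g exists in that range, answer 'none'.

Answer: none

Derivation:
Gen 0: 11110101011001
Gen 1 (rule 73): 10010000011000
Gen 2 (rule 158): 11111000110100
Gen 3 (rule 150): 01110101000110
Gen 4 (rule 161): 00101010010000
Gen 5 (rule 73): 10000000000111
Gen 6 (rule 158): 11000000001110
Gen 7 (rule 150): 00100000010101
Gen 8 (rule 161): 10001111001010
Gen 9 (rule 73): 00101001000000
Gen 10 (rule 158): 01101111100000
Gen 11 (rule 150): 10000111010000
Gen 12 (rule 161): 00110010100111
Gen 13 (rule 73): 10110000000101
Gen 14 (rule 158): 10101000001101
Gen 15 (rule 150): 10101100010001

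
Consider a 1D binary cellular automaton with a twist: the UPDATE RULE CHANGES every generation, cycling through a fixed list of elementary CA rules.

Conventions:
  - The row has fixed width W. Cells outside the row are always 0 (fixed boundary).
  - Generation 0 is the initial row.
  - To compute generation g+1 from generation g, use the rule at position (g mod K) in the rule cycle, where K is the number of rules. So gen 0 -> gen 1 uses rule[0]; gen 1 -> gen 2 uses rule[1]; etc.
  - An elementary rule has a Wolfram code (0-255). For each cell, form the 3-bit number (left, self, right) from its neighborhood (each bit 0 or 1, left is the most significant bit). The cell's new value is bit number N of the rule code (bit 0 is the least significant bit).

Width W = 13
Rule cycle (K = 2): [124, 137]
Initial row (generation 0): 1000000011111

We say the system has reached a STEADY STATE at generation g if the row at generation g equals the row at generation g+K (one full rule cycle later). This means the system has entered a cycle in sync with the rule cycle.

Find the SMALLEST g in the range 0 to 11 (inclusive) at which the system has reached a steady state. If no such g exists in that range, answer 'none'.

Gen 0: 1000000011111
Gen 1 (rule 124): 1100000010001
Gen 2 (rule 137): 1001111000100
Gen 3 (rule 124): 1101001100110
Gen 4 (rule 137): 1000001000100
Gen 5 (rule 124): 1100001100110
Gen 6 (rule 137): 1001101000100
Gen 7 (rule 124): 1101111100110
Gen 8 (rule 137): 1001111000100
Gen 9 (rule 124): 1101001100110
Gen 10 (rule 137): 1000001000100
Gen 11 (rule 124): 1100001100110
Gen 12 (rule 137): 1001101000100
Gen 13 (rule 124): 1101111100110

Answer: none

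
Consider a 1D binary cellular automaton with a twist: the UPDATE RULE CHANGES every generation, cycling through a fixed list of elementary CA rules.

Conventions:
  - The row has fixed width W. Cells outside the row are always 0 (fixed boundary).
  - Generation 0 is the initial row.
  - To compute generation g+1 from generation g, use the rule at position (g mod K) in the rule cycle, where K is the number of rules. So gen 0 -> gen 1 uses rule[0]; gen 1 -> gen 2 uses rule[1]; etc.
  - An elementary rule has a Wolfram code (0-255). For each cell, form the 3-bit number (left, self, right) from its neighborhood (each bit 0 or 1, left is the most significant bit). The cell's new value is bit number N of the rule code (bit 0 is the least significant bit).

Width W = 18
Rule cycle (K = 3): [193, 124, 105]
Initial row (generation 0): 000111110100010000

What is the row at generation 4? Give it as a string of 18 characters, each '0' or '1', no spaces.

Answer: 000101001000101000

Derivation:
Gen 0: 000111110100010000
Gen 1 (rule 193): 110011110001000111
Gen 2 (rule 124): 111010011001100101
Gen 3 (rule 105): 101100011001100010
Gen 4 (rule 193): 000101001000101000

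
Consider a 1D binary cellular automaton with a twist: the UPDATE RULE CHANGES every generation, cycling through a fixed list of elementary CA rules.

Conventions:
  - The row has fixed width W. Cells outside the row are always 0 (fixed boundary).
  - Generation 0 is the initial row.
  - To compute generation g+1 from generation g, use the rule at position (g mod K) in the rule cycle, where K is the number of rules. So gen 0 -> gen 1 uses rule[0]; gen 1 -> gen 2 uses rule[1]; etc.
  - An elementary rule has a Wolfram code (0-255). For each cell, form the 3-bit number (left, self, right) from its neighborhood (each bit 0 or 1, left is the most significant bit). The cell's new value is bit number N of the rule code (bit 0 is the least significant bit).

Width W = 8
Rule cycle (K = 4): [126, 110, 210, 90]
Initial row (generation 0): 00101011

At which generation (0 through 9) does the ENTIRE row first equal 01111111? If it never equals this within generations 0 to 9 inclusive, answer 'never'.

Answer: 1

Derivation:
Gen 0: 00101011
Gen 1 (rule 126): 01111111
Gen 2 (rule 110): 11000001
Gen 3 (rule 210): 01100010
Gen 4 (rule 90): 11110101
Gen 5 (rule 126): 10011111
Gen 6 (rule 110): 10110001
Gen 7 (rule 210): 00011010
Gen 8 (rule 90): 00111001
Gen 9 (rule 126): 01101111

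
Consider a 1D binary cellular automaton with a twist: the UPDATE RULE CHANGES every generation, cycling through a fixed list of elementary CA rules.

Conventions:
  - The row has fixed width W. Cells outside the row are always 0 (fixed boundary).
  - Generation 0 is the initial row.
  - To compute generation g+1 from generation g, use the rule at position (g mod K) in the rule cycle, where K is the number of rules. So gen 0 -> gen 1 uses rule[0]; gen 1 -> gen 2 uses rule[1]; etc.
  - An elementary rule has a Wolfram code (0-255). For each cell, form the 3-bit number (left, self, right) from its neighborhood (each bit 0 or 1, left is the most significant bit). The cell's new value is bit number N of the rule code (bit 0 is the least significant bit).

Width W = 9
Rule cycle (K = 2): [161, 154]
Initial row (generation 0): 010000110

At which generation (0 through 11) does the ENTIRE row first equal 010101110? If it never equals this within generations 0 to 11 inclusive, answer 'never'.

Answer: 4

Derivation:
Gen 0: 010000110
Gen 1 (rule 161): 000110000
Gen 2 (rule 154): 001101000
Gen 3 (rule 161): 100010011
Gen 4 (rule 154): 010101110
Gen 5 (rule 161): 001010100
Gen 6 (rule 154): 010000010
Gen 7 (rule 161): 000111000
Gen 8 (rule 154): 001110100
Gen 9 (rule 161): 100101001
Gen 10 (rule 154): 011000110
Gen 11 (rule 161): 000010000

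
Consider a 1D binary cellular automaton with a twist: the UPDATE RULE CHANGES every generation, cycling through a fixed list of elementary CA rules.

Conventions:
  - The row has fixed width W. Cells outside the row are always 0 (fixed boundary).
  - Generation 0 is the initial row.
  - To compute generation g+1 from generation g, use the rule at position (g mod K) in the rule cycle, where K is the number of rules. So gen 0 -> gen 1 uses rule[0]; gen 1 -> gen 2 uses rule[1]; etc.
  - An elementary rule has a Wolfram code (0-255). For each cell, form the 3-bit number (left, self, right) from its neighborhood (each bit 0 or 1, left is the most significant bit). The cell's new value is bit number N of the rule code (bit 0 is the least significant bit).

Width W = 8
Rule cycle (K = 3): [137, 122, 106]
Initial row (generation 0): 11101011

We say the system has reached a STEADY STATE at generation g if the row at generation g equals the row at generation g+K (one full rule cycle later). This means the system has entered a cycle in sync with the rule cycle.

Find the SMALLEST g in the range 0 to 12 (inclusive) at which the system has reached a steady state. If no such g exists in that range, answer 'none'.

Gen 0: 11101011
Gen 1 (rule 137): 11000010
Gen 2 (rule 122): 11100101
Gen 3 (rule 106): 10101010
Gen 4 (rule 137): 00000000
Gen 5 (rule 122): 00000000
Gen 6 (rule 106): 00000000
Gen 7 (rule 137): 11111111
Gen 8 (rule 122): 10000001
Gen 9 (rule 106): 00000010
Gen 10 (rule 137): 11111000
Gen 11 (rule 122): 10001100
Gen 12 (rule 106): 00011100
Gen 13 (rule 137): 11011001
Gen 14 (rule 122): 11111110
Gen 15 (rule 106): 10000010

Answer: none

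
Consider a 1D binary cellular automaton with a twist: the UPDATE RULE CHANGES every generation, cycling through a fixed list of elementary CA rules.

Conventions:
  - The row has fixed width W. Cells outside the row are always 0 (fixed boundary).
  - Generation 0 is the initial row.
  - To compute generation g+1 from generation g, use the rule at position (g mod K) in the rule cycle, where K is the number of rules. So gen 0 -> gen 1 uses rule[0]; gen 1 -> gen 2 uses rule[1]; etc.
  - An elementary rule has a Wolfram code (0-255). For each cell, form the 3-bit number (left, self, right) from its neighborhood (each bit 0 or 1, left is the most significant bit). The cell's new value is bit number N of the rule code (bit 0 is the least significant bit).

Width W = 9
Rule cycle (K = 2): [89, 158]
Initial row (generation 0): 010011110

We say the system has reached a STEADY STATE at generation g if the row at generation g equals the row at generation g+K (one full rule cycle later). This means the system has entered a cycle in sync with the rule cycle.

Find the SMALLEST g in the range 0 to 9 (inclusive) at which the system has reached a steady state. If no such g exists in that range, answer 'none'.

Answer: 4

Derivation:
Gen 0: 010011110
Gen 1 (rule 89): 001010011
Gen 2 (rule 158): 011011110
Gen 3 (rule 89): 011010011
Gen 4 (rule 158): 110011110
Gen 5 (rule 89): 111010011
Gen 6 (rule 158): 110011110
Gen 7 (rule 89): 111010011
Gen 8 (rule 158): 110011110
Gen 9 (rule 89): 111010011
Gen 10 (rule 158): 110011110
Gen 11 (rule 89): 111010011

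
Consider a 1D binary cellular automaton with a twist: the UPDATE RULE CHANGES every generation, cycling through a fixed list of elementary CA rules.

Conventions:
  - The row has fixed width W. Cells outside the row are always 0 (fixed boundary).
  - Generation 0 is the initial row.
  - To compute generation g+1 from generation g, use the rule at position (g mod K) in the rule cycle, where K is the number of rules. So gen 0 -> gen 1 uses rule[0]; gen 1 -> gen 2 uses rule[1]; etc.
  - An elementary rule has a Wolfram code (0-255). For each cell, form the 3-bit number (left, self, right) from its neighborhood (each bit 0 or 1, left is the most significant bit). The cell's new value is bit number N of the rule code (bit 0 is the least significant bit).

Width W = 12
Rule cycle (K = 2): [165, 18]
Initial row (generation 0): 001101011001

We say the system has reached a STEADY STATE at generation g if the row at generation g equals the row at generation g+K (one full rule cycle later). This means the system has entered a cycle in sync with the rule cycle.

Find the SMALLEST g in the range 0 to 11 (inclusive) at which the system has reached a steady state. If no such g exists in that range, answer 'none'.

Answer: 8

Derivation:
Gen 0: 001101011001
Gen 1 (rule 165): 100011100001
Gen 2 (rule 18): 010100010010
Gen 3 (rule 165): 011101010010
Gen 4 (rule 18): 100000001101
Gen 5 (rule 165): 101111100011
Gen 6 (rule 18): 000000010100
Gen 7 (rule 165): 111111011101
Gen 8 (rule 18): 000000000000
Gen 9 (rule 165): 111111111111
Gen 10 (rule 18): 000000000000
Gen 11 (rule 165): 111111111111
Gen 12 (rule 18): 000000000000
Gen 13 (rule 165): 111111111111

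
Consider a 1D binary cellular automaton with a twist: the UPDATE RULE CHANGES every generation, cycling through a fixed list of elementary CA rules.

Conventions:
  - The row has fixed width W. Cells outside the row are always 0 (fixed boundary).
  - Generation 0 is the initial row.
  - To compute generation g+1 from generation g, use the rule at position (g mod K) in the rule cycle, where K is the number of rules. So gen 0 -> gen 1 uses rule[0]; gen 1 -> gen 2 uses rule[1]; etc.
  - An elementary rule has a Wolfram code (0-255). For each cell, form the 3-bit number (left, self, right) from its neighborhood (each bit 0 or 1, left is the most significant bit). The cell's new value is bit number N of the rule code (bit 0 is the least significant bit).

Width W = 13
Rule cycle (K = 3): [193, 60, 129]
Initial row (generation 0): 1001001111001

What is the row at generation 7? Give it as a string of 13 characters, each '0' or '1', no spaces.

Gen 0: 1001001111001
Gen 1 (rule 193): 0000000111000
Gen 2 (rule 60): 0000000100100
Gen 3 (rule 129): 1111110000001
Gen 4 (rule 193): 0111110111100
Gen 5 (rule 60): 0100001100010
Gen 6 (rule 129): 0001100001000
Gen 7 (rule 193): 1100101100011

Answer: 1100101100011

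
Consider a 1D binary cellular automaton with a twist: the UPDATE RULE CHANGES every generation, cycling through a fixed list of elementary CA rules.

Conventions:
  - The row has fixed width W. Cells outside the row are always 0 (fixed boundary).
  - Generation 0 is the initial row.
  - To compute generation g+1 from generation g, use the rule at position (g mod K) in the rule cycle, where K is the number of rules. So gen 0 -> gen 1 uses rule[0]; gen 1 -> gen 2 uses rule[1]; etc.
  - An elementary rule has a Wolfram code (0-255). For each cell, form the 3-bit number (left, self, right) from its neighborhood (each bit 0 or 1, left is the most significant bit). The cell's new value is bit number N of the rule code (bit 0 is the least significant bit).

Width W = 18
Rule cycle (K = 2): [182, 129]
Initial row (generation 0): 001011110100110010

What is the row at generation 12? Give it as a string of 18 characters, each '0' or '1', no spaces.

Gen 0: 001011110100110010
Gen 1 (rule 182): 011101101111001111
Gen 2 (rule 129): 001000000110000110
Gen 3 (rule 182): 011100001001001001
Gen 4 (rule 129): 001001100000000000
Gen 5 (rule 182): 011110010000000000
Gen 6 (rule 129): 001100000111111111
Gen 7 (rule 182): 010010001011111110
Gen 8 (rule 129): 000000100001111100
Gen 9 (rule 182): 000001110010111010
Gen 10 (rule 129): 111100100000010000
Gen 11 (rule 182): 011011110000111000
Gen 12 (rule 129): 000001100110010011

Answer: 000001100110010011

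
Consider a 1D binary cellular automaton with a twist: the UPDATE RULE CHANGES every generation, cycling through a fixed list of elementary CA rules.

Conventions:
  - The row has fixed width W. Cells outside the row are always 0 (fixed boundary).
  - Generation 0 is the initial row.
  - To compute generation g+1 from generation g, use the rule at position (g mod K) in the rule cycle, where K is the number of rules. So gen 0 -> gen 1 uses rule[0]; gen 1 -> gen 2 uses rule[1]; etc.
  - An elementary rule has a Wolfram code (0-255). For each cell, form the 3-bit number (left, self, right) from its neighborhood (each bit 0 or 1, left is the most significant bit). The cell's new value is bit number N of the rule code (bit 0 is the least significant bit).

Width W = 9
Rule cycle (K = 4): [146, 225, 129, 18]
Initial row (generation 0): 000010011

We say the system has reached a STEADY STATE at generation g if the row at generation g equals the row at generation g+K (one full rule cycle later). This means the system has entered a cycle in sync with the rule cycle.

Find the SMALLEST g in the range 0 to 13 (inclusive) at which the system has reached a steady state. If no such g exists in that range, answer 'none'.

Answer: 9

Derivation:
Gen 0: 000010011
Gen 1 (rule 146): 000101100
Gen 2 (rule 225): 110010101
Gen 3 (rule 129): 000000000
Gen 4 (rule 18): 000000000
Gen 5 (rule 146): 000000000
Gen 6 (rule 225): 111111111
Gen 7 (rule 129): 011111110
Gen 8 (rule 18): 100000001
Gen 9 (rule 146): 010000010
Gen 10 (rule 225): 000111000
Gen 11 (rule 129): 110010011
Gen 12 (rule 18): 001101100
Gen 13 (rule 146): 010000010
Gen 14 (rule 225): 000111000
Gen 15 (rule 129): 110010011
Gen 16 (rule 18): 001101100
Gen 17 (rule 146): 010000010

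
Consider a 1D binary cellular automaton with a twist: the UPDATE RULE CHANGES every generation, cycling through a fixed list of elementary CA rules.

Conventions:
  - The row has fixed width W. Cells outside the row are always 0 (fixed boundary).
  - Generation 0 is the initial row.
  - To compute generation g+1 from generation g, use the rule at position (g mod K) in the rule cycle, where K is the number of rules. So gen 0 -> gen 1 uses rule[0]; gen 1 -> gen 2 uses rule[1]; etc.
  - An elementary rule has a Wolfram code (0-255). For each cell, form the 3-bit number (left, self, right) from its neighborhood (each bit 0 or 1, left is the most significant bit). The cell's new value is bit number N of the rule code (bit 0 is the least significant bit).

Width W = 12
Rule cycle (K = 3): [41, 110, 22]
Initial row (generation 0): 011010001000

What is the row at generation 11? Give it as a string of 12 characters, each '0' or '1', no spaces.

Gen 0: 011010001000
Gen 1 (rule 41): 010100100011
Gen 2 (rule 110): 111101100111
Gen 3 (rule 22): 000000011000
Gen 4 (rule 41): 111111010011
Gen 5 (rule 110): 100001110111
Gen 6 (rule 22): 110010000000
Gen 7 (rule 41): 100000111111
Gen 8 (rule 110): 100001100001
Gen 9 (rule 22): 110010010011
Gen 10 (rule 41): 100000000010
Gen 11 (rule 110): 100000000110

Answer: 100000000110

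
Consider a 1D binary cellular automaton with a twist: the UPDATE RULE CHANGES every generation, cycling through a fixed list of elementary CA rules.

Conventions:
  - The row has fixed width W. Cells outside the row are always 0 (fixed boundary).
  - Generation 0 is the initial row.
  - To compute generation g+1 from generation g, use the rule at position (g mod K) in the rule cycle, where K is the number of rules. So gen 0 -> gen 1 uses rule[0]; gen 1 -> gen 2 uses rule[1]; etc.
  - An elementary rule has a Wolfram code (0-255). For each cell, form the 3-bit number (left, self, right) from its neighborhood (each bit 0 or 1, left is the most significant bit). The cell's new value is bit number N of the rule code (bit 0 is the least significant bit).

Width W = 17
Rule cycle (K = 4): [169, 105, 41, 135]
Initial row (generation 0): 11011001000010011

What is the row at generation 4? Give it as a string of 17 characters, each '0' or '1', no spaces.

Answer: 11010001000000100

Derivation:
Gen 0: 11011001000010011
Gen 1 (rule 169): 10110000011000010
Gen 2 (rule 105): 01110111011011000
Gen 3 (rule 41): 01001100110110011
Gen 4 (rule 135): 11010001000000100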